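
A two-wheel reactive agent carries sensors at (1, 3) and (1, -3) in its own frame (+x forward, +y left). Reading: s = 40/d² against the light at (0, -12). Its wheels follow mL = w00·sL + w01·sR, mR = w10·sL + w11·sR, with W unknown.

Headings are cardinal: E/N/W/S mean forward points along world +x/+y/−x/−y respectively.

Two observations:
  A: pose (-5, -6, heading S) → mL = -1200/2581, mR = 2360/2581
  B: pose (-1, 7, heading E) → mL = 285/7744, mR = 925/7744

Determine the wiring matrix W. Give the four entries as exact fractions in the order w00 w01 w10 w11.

obs A: pose=(-5,-6,S) → sL=40/29, sR=40/89, mL=-1200/2581, mR=2360/2581
obs B: pose=(-1,7,E) → sL=10/121, sR=5/32, mL=285/7744, mR=925/7744
sensor matrix S = [[40/29, 40/89], [10/121, 5/32]]; det S = 222825/1249204
solve [mL_A; mL_B] = S·[w00; w01] and [mR_A; mR_B] = S·[w10; w11]:
  w00 = -1/2, w01 = 1/2, w10 = 1/2, w11 = 1/2

-1/2 1/2 1/2 1/2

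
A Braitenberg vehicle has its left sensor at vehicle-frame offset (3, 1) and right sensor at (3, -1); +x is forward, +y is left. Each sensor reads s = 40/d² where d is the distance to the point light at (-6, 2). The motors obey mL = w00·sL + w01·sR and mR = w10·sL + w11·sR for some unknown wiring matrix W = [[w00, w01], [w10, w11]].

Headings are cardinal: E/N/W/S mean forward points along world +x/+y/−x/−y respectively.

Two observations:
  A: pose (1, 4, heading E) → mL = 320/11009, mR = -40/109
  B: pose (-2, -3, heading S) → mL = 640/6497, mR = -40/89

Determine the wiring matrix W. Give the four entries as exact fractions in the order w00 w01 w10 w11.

obs A: pose=(1,4,E) → sL=40/109, sR=40/101, mL=320/11009, mR=-40/109
obs B: pose=(-2,-3,S) → sL=40/89, sR=40/73, mL=640/6497, mR=-40/89
sensor matrix S = [[40/109, 40/101], [40/89, 40/73]]; det S = 1651200/71525473
solve [mL_A; mL_B] = S·[w00; w01] and [mR_A; mR_B] = S·[w10; w11]:
  w00 = -1, w01 = 1, w10 = -1, w11 = 0

-1 1 -1 0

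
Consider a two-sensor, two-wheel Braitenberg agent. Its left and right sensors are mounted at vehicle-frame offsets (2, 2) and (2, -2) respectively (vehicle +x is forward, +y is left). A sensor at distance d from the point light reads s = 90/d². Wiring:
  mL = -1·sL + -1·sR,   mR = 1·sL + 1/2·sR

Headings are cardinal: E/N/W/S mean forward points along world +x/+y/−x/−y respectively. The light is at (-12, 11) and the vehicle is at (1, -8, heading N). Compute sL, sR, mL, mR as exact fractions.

left sensor world pos  = (-1, -6); dL² = 410
right sensor world pos = (3, -6); dR² = 514
sL = 90/410 = 9/41
sR = 90/514 = 45/257
mL = -1·sL + -1·sR = -4158/10537
mR = 1·sL + 1/2·sR = 6471/21074

9/41 45/257 -4158/10537 6471/21074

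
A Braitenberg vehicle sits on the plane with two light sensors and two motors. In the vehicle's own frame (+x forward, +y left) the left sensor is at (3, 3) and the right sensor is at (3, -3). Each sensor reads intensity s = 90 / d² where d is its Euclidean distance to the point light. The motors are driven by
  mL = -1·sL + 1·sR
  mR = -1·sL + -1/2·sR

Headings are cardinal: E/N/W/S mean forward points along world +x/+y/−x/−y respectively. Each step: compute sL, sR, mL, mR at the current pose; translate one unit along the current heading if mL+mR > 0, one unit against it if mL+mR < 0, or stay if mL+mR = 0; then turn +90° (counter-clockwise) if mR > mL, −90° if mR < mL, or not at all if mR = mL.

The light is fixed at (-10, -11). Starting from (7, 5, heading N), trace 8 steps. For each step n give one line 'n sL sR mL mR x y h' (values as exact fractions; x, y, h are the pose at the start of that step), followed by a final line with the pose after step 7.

n=0: pose=(7,5,N); sL=90/557, sR=90/761; mL=-18360/423877, mR=-93555/423877; mL+mR=-111915/423877 → advance -1; mR−mL=-135/761 → turn -1·90°
n=1: pose=(7,4,E); sL=45/362, sR=45/272; mL=2025/49232, mR=-20385/98464; mL+mR=-16335/98464 → advance -1; mR−mL=-135/544 → turn -1·90°
n=2: pose=(6,4,S); sL=18/101, sR=90/313; mL=3456/31613, mR=-10179/31613; mL+mR=-6723/31613 → advance -1; mR−mL=-135/313 → turn -1·90°
n=3: pose=(6,5,W); sL=45/169, sR=9/53; mL=-864/8957, mR=-6291/17914; mL+mR=-8019/17914 → advance -1; mR−mL=-27/106 → turn -1·90°
n=4: pose=(7,5,N); sL=90/557, sR=90/761; mL=-18360/423877, mR=-93555/423877; mL+mR=-111915/423877 → advance -1; mR−mL=-135/761 → turn -1·90°
n=5: pose=(7,4,E); sL=45/362, sR=45/272; mL=2025/49232, mR=-20385/98464; mL+mR=-16335/98464 → advance -1; mR−mL=-135/544 → turn -1·90°
n=6: pose=(6,4,S); sL=18/101, sR=90/313; mL=3456/31613, mR=-10179/31613; mL+mR=-6723/31613 → advance -1; mR−mL=-135/313 → turn -1·90°
n=7: pose=(6,5,W); sL=45/169, sR=9/53; mL=-864/8957, mR=-6291/17914; mL+mR=-8019/17914 → advance -1; mR−mL=-27/106 → turn -1·90°

0 90/557 90/761 -18360/423877 -93555/423877 7 5 N
1 45/362 45/272 2025/49232 -20385/98464 7 4 E
2 18/101 90/313 3456/31613 -10179/31613 6 4 S
3 45/169 9/53 -864/8957 -6291/17914 6 5 W
4 90/557 90/761 -18360/423877 -93555/423877 7 5 N
5 45/362 45/272 2025/49232 -20385/98464 7 4 E
6 18/101 90/313 3456/31613 -10179/31613 6 4 S
7 45/169 9/53 -864/8957 -6291/17914 6 5 W
final 7 5 N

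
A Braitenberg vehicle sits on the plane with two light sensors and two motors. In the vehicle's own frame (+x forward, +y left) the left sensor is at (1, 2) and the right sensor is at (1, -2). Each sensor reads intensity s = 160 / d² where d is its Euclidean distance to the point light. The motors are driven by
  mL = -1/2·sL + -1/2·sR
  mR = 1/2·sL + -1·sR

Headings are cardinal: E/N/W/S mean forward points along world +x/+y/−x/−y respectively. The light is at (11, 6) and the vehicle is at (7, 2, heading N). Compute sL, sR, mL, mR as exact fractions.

left sensor world pos  = (5, 3); dL² = 45
right sensor world pos = (9, 3); dR² = 13
sL = 160/45 = 32/9
sR = 160/13 = 160/13
mL = -1/2·sL + -1/2·sR = -928/117
mR = 1/2·sL + -1·sR = -1232/117

32/9 160/13 -928/117 -1232/117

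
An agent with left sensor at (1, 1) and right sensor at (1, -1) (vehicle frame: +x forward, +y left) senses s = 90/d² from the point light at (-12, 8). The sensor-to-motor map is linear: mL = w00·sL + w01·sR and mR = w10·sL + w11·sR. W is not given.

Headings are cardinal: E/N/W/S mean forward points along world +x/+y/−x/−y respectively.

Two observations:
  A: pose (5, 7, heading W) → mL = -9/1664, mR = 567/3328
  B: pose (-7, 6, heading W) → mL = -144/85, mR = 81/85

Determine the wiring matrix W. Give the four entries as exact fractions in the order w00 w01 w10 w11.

obs A: pose=(5,7,W) → sL=9/26, sR=45/128, mL=-9/1664, mR=567/3328
obs B: pose=(-7,6,W) → sL=18/5, sR=90/17, mL=-144/85, mR=81/85
sensor matrix S = [[9/26, 45/128], [18/5, 90/17]]; det S = 8019/14144
solve [mL_A; mL_B] = S·[w00; w01] and [mR_A; mR_B] = S·[w10; w11]:
  w00 = 1, w01 = -1, w10 = 1, w11 = -1/2

1 -1 1 -1/2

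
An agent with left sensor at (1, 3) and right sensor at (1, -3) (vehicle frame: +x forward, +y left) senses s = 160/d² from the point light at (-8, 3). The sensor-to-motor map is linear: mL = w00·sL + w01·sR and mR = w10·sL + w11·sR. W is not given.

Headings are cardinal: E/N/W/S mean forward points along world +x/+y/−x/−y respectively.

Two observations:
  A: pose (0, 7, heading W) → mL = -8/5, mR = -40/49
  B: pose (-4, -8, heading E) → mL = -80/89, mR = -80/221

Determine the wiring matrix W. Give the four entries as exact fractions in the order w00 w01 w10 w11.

-1/2 0 0 -1/2

obs A: pose=(0,7,W) → sL=16/5, sR=80/49, mL=-8/5, mR=-40/49
obs B: pose=(-4,-8,E) → sL=160/89, sR=160/221, mL=-80/89, mR=-80/221
sensor matrix S = [[16/5, 80/49], [160/89, 160/221]]; det S = -595968/963781
solve [mL_A; mL_B] = S·[w00; w01] and [mR_A; mR_B] = S·[w10; w11]:
  w00 = -1/2, w01 = 0, w10 = 0, w11 = -1/2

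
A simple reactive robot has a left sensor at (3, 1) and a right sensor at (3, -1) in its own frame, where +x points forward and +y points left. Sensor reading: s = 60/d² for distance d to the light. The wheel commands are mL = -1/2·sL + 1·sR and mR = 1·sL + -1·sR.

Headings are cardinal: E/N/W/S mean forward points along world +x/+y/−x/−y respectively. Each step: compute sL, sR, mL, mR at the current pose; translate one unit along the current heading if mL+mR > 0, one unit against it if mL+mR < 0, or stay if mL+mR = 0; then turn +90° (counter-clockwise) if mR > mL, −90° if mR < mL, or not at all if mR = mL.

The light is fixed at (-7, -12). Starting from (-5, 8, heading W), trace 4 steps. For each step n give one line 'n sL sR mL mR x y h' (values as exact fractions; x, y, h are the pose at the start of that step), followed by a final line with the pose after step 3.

0 30/181 30/221 2115/40001 1200/40001 -5 8 W
1 60/529 60/533 15750/281957 240/281957 -6 8 N
2 3/25 15/104 219/2600 -63/2600 -6 9 E
3 20/111 12/65 682/7215 -32/7215 -5 9 S
final -5 8 W

n=0: pose=(-5,8,W); sL=30/181, sR=30/221; mL=2115/40001, mR=1200/40001; mL+mR=15/181 → advance +1; mR−mL=-915/40001 → turn -1·90°
n=1: pose=(-6,8,N); sL=60/529, sR=60/533; mL=15750/281957, mR=240/281957; mL+mR=30/529 → advance +1; mR−mL=-15510/281957 → turn -1·90°
n=2: pose=(-6,9,E); sL=3/25, sR=15/104; mL=219/2600, mR=-63/2600; mL+mR=3/50 → advance +1; mR−mL=-141/1300 → turn -1·90°
n=3: pose=(-5,9,S); sL=20/111, sR=12/65; mL=682/7215, mR=-32/7215; mL+mR=10/111 → advance +1; mR−mL=-238/2405 → turn -1·90°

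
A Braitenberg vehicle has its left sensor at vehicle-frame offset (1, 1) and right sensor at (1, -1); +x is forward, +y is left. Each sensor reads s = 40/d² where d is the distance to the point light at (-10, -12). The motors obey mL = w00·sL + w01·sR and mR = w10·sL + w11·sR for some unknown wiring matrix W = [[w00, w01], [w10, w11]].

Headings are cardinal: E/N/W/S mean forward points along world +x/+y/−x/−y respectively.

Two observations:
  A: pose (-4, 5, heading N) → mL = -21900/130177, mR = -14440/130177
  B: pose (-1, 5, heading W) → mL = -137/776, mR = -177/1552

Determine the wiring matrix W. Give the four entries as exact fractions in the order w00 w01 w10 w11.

obs A: pose=(-4,5,N) → sL=40/349, sR=40/373, mL=-21900/130177, mR=-14440/130177
obs B: pose=(-1,5,W) → sL=1/8, sR=10/97, mL=-137/776, mR=-177/1552
sensor matrix S = [[40/349, 40/373], [1/8, 10/97]]; det S = -20065/12627169
solve [mL_A; mL_B] = S·[w00; w01] and [mR_A; mR_B] = S·[w10; w11]:
  w00 = -1, w01 = -1/2, w10 = -1/2, w11 = -1/2

-1 -1/2 -1/2 -1/2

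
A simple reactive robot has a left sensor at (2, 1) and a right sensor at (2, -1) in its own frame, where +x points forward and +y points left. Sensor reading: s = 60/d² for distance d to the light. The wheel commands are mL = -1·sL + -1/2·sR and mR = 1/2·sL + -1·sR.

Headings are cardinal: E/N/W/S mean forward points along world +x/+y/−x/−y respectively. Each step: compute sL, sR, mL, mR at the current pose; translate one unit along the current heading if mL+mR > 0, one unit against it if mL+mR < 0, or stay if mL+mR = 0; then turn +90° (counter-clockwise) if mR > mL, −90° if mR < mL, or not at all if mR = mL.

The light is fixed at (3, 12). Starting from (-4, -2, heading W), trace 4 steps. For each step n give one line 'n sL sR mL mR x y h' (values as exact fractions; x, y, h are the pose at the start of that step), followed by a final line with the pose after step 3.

n=0: pose=(-4,-2,W); sL=10/51, sR=6/25; mL=-403/1275, mR=-181/1275; mL+mR=-584/1275 → advance -1; mR−mL=74/425 → turn +1·90°
n=1: pose=(-3,-2,S); sL=60/281, sR=12/61; mL=-5346/17141, mR=-1542/17141; mL+mR=-6888/17141 → advance -1; mR−mL=3804/17141 → turn +1·90°
n=2: pose=(-3,-1,E); sL=3/8, sR=15/53; mL=-219/424, mR=-81/848; mL+mR=-519/848 → advance -1; mR−mL=357/848 → turn +1·90°
n=3: pose=(-4,-1,N); sL=12/37, sR=60/157; mL=-2994/5809, mR=-1278/5809; mL+mR=-4272/5809 → advance -1; mR−mL=1716/5809 → turn +1·90°

0 10/51 6/25 -403/1275 -181/1275 -4 -2 W
1 60/281 12/61 -5346/17141 -1542/17141 -3 -2 S
2 3/8 15/53 -219/424 -81/848 -3 -1 E
3 12/37 60/157 -2994/5809 -1278/5809 -4 -1 N
final -4 -2 W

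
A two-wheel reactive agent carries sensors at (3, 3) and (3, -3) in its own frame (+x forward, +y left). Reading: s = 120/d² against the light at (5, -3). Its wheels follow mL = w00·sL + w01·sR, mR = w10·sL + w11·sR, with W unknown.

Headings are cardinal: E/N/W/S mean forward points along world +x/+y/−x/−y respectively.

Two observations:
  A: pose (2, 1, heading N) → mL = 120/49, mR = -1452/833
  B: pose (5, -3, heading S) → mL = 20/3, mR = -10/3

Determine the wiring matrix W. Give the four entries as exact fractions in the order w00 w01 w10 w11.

0 1 1/2 -1

obs A: pose=(2,1,N) → sL=24/17, sR=120/49, mL=120/49, mR=-1452/833
obs B: pose=(5,-3,S) → sL=20/3, sR=20/3, mL=20/3, mR=-10/3
sensor matrix S = [[24/17, 120/49], [20/3, 20/3]]; det S = -5760/833
solve [mL_A; mL_B] = S·[w00; w01] and [mR_A; mR_B] = S·[w10; w11]:
  w00 = 0, w01 = 1, w10 = 1/2, w11 = -1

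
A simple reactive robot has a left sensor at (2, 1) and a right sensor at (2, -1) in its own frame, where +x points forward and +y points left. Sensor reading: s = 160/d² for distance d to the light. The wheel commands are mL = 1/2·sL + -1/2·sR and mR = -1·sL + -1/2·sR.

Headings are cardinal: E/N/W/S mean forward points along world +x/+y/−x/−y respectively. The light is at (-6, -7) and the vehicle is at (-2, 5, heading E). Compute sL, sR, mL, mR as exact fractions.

left sensor world pos  = (0, 6); dL² = 205
right sensor world pos = (0, 4); dR² = 157
sL = 160/205 = 32/41
sR = 160/157 = 160/157
mL = 1/2·sL + -1/2·sR = -768/6437
mR = -1·sL + -1/2·sR = -8304/6437

32/41 160/157 -768/6437 -8304/6437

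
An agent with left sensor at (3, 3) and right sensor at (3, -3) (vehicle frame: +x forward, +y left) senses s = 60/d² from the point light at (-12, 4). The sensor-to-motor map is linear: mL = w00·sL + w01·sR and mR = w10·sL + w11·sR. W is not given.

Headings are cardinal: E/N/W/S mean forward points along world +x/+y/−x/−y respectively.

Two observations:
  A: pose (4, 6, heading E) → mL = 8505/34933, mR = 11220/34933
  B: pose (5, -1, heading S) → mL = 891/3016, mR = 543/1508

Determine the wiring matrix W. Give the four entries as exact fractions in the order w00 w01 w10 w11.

obs A: pose=(4,6,E) → sL=30/193, sR=30/181, mL=8505/34933, mR=11220/34933
obs B: pose=(5,-1,S) → sL=15/116, sR=3/13, mL=891/3016, mR=543/1508
sensor matrix S = [[30/193, 30/181], [15/116, 3/13]]; det S = 380295/26339482
solve [mL_A; mL_B] = S·[w00; w01] and [mR_A; mR_B] = S·[w10; w11]:
  w00 = 1/2, w01 = 1, w10 = 1, w11 = 1

1/2 1 1 1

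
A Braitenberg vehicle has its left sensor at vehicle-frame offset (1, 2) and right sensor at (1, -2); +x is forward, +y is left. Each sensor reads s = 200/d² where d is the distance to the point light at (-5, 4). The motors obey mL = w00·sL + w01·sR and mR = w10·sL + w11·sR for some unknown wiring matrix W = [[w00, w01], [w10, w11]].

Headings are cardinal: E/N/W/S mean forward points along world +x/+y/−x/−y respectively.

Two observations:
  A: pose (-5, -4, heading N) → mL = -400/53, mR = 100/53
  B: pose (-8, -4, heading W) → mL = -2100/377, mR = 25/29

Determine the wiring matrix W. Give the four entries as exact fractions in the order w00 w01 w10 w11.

obs A: pose=(-5,-4,N) → sL=200/53, sR=200/53, mL=-400/53, mR=100/53
obs B: pose=(-8,-4,W) → sL=50/29, sR=50/13, mL=-2100/377, mR=25/29
sensor matrix S = [[200/53, 200/53], [50/29, 50/13]]; det S = 160000/19981
solve [mL_A; mL_B] = S·[w00; w01] and [mR_A; mR_B] = S·[w10; w11]:
  w00 = -1, w01 = -1, w10 = 1/2, w11 = 0

-1 -1 1/2 0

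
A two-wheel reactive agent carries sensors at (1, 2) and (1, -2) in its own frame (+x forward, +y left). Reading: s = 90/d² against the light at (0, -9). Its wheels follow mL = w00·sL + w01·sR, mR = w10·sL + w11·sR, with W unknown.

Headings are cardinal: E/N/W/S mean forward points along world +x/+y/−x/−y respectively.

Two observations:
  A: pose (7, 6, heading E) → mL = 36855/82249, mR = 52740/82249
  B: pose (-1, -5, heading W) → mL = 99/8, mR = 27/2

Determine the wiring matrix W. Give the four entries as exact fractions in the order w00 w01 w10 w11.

obs A: pose=(7,6,E) → sL=90/353, sR=90/233, mL=36855/82249, mR=52740/82249
obs B: pose=(-1,-5,W) → sL=45/4, sR=9/4, mL=99/8, mR=27/2
sensor matrix S = [[90/353, 90/233], [45/4, 9/4]]; det S = -310230/82249
solve [mL_A; mL_B] = S·[w00; w01] and [mR_A; mR_B] = S·[w10; w11]:
  w00 = 1, w01 = 1/2, w10 = 1, w11 = 1

1 1/2 1 1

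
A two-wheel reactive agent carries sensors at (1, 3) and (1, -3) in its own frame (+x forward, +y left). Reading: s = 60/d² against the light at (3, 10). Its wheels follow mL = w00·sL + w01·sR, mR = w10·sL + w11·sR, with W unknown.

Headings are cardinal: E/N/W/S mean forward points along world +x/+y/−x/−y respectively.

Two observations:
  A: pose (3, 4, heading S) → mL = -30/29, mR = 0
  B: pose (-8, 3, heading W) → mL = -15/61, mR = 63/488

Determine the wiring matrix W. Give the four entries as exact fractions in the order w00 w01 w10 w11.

obs A: pose=(3,4,S) → sL=30/29, sR=30/29, mL=-30/29, mR=0
obs B: pose=(-8,3,W) → sL=15/61, sR=3/8, mL=-15/61, mR=63/488
sensor matrix S = [[30/29, 30/29], [15/61, 3/8]]; det S = 945/7076
solve [mL_A; mL_B] = S·[w00; w01] and [mR_A; mR_B] = S·[w10; w11]:
  w00 = -1, w01 = 0, w10 = -1, w11 = 1

-1 0 -1 1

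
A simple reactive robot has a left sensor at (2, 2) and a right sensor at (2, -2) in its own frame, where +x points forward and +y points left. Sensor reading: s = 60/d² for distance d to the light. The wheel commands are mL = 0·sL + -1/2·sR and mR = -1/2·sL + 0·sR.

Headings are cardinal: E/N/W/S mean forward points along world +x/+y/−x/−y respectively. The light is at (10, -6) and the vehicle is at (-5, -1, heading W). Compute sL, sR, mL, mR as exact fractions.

left sensor world pos  = (-7, -3); dL² = 298
right sensor world pos = (-7, 1); dR² = 338
sL = 60/298 = 30/149
sR = 60/338 = 30/169
mL = 0·sL + -1/2·sR = -15/169
mR = -1/2·sL + 0·sR = -15/149

30/149 30/169 -15/169 -15/149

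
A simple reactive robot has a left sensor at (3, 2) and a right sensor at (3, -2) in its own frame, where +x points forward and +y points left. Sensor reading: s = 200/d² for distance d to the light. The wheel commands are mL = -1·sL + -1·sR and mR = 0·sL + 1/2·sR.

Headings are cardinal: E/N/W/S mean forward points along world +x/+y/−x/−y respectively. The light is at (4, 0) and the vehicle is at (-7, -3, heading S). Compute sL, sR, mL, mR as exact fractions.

left sensor world pos  = (-5, -6); dL² = 117
right sensor world pos = (-9, -6); dR² = 205
sL = 200/117 = 200/117
sR = 200/205 = 40/41
mL = -1·sL + -1·sR = -12880/4797
mR = 0·sL + 1/2·sR = 20/41

200/117 40/41 -12880/4797 20/41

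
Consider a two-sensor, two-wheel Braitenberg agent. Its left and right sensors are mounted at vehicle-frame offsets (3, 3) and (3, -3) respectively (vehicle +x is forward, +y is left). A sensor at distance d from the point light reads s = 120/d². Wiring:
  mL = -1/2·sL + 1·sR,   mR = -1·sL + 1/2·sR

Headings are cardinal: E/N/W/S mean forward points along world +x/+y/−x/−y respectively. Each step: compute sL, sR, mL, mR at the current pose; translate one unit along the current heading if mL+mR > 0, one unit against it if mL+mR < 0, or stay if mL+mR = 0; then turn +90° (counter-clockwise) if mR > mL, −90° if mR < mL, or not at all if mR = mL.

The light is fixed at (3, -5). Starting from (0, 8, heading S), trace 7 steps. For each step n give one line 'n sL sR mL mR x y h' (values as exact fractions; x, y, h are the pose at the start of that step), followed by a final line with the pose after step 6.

0 6/5 15/17 24/85 -129/170 0 8 S
1 120/157 24/65 -132/10205 -5916/10205 0 9 W
2 60/157 12/29 1014/4553 -798/4553 1 9 N
3 24/65 24/29 1212/1885 84/1885 1 10 E
4 30/37 3/4 51/148 -129/296 2 10 S
5 24/37 120/377 -84/13949 -6828/13949 2 11 W
6 12/37 12/37 6/37 -6/37 3 11 N
final 3 11 E

n=0: pose=(0,8,S); sL=6/5, sR=15/17; mL=24/85, mR=-129/170; mL+mR=-81/170 → advance -1; mR−mL=-177/170 → turn -1·90°
n=1: pose=(0,9,W); sL=120/157, sR=24/65; mL=-132/10205, mR=-5916/10205; mL+mR=-6048/10205 → advance -1; mR−mL=-5784/10205 → turn -1·90°
n=2: pose=(1,9,N); sL=60/157, sR=12/29; mL=1014/4553, mR=-798/4553; mL+mR=216/4553 → advance +1; mR−mL=-1812/4553 → turn -1·90°
n=3: pose=(1,10,E); sL=24/65, sR=24/29; mL=1212/1885, mR=84/1885; mL+mR=1296/1885 → advance +1; mR−mL=-1128/1885 → turn -1·90°
n=4: pose=(2,10,S); sL=30/37, sR=3/4; mL=51/148, mR=-129/296; mL+mR=-27/296 → advance -1; mR−mL=-231/296 → turn -1·90°
n=5: pose=(2,11,W); sL=24/37, sR=120/377; mL=-84/13949, mR=-6828/13949; mL+mR=-6912/13949 → advance -1; mR−mL=-6744/13949 → turn -1·90°
n=6: pose=(3,11,N); sL=12/37, sR=12/37; mL=6/37, mR=-6/37; mL+mR=0 → advance +0; mR−mL=-12/37 → turn -1·90°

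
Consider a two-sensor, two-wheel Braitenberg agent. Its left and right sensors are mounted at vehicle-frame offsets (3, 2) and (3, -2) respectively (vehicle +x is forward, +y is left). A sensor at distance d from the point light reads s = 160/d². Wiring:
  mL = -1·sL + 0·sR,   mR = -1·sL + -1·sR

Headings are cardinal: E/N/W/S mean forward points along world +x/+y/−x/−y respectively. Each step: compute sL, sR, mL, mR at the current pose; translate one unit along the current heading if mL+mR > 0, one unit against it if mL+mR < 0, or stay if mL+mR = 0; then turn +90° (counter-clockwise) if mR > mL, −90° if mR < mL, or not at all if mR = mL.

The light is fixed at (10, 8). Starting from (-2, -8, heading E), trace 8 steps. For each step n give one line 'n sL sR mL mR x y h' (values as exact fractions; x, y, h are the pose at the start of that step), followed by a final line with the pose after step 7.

0 160/277 32/81 -160/277 -21824/22437 -2 -8 E
1 80/241 80/293 -80/241 -42720/70613 -3 -8 S
2 32/109 32/85 -32/109 -6208/9265 -3 -7 W
3 8/17 40/61 -8/17 -1168/1037 -2 -7 N
4 160/277 32/81 -160/277 -21824/22437 -2 -8 E
5 80/241 80/293 -80/241 -42720/70613 -3 -8 S
6 32/109 32/85 -32/109 -6208/9265 -3 -7 W
7 8/17 40/61 -8/17 -1168/1037 -2 -7 N
final -2 -8 E

n=0: pose=(-2,-8,E); sL=160/277, sR=32/81; mL=-160/277, mR=-21824/22437; mL+mR=-34784/22437 → advance -1; mR−mL=-32/81 → turn -1·90°
n=1: pose=(-3,-8,S); sL=80/241, sR=80/293; mL=-80/241, mR=-42720/70613; mL+mR=-66160/70613 → advance -1; mR−mL=-80/293 → turn -1·90°
n=2: pose=(-3,-7,W); sL=32/109, sR=32/85; mL=-32/109, mR=-6208/9265; mL+mR=-8928/9265 → advance -1; mR−mL=-32/85 → turn -1·90°
n=3: pose=(-2,-7,N); sL=8/17, sR=40/61; mL=-8/17, mR=-1168/1037; mL+mR=-1656/1037 → advance -1; mR−mL=-40/61 → turn -1·90°
n=4: pose=(-2,-8,E); sL=160/277, sR=32/81; mL=-160/277, mR=-21824/22437; mL+mR=-34784/22437 → advance -1; mR−mL=-32/81 → turn -1·90°
n=5: pose=(-3,-8,S); sL=80/241, sR=80/293; mL=-80/241, mR=-42720/70613; mL+mR=-66160/70613 → advance -1; mR−mL=-80/293 → turn -1·90°
n=6: pose=(-3,-7,W); sL=32/109, sR=32/85; mL=-32/109, mR=-6208/9265; mL+mR=-8928/9265 → advance -1; mR−mL=-32/85 → turn -1·90°
n=7: pose=(-2,-7,N); sL=8/17, sR=40/61; mL=-8/17, mR=-1168/1037; mL+mR=-1656/1037 → advance -1; mR−mL=-40/61 → turn -1·90°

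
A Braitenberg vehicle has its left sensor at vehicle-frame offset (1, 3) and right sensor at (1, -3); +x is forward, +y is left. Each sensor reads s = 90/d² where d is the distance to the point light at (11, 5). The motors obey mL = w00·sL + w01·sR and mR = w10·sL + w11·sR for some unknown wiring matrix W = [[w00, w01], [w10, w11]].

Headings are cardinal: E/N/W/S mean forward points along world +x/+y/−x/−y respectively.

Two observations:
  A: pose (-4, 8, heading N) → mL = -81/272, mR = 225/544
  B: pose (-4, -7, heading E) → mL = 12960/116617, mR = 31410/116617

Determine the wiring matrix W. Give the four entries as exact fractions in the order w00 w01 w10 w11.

1 -1 1/2 1/2

obs A: pose=(-4,8,N) → sL=9/34, sR=9/16, mL=-81/272, mR=225/544
obs B: pose=(-4,-7,E) → sL=90/277, sR=90/421, mL=12960/116617, mR=31410/116617
sensor matrix S = [[9/34, 9/16], [90/277, 90/421]]; det S = -2001105/15859912
solve [mL_A; mL_B] = S·[w00; w01] and [mR_A; mR_B] = S·[w10; w11]:
  w00 = 1, w01 = -1, w10 = 1/2, w11 = 1/2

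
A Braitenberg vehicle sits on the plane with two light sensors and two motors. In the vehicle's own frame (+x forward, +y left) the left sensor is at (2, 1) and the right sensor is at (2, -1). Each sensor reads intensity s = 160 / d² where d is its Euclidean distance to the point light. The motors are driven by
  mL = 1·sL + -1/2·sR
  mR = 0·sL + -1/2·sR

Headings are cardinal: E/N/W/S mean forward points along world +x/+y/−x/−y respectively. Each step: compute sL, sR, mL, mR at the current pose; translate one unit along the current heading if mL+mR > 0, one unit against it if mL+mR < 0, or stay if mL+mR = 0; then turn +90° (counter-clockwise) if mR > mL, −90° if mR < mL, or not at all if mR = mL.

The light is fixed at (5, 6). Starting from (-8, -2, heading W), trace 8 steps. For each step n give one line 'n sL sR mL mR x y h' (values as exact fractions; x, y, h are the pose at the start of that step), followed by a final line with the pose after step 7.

0 80/153 80/137 4840/20961 -40/137 -8 -2 W
1 32/41 160/157 1744/6437 -80/157 -7 -2 N
2 40/41 4/5 118/205 -2/5 -7 -3 E
3 160/221 32/53 4944/11713 -16/53 -6 -3 S
4 16/29 16/25 168/725 -8/25 -6 -4 W
5 32/37 32/29 336/1073 -16/29 -5 -4 N
6 40/41 10/13 315/533 -5/13 -5 -5 E
7 160/233 160/269 24400/62677 -80/269 -4 -5 S
final -4 -6 W

n=0: pose=(-8,-2,W); sL=80/153, sR=80/137; mL=4840/20961, mR=-40/137; mL+mR=-1280/20961 → advance -1; mR−mL=-80/153 → turn -1·90°
n=1: pose=(-7,-2,N); sL=32/41, sR=160/157; mL=1744/6437, mR=-80/157; mL+mR=-1536/6437 → advance -1; mR−mL=-32/41 → turn -1·90°
n=2: pose=(-7,-3,E); sL=40/41, sR=4/5; mL=118/205, mR=-2/5; mL+mR=36/205 → advance +1; mR−mL=-40/41 → turn -1·90°
n=3: pose=(-6,-3,S); sL=160/221, sR=32/53; mL=4944/11713, mR=-16/53; mL+mR=1408/11713 → advance +1; mR−mL=-160/221 → turn -1·90°
n=4: pose=(-6,-4,W); sL=16/29, sR=16/25; mL=168/725, mR=-8/25; mL+mR=-64/725 → advance -1; mR−mL=-16/29 → turn -1·90°
n=5: pose=(-5,-4,N); sL=32/37, sR=32/29; mL=336/1073, mR=-16/29; mL+mR=-256/1073 → advance -1; mR−mL=-32/37 → turn -1·90°
n=6: pose=(-5,-5,E); sL=40/41, sR=10/13; mL=315/533, mR=-5/13; mL+mR=110/533 → advance +1; mR−mL=-40/41 → turn -1·90°
n=7: pose=(-4,-5,S); sL=160/233, sR=160/269; mL=24400/62677, mR=-80/269; mL+mR=5760/62677 → advance +1; mR−mL=-160/233 → turn -1·90°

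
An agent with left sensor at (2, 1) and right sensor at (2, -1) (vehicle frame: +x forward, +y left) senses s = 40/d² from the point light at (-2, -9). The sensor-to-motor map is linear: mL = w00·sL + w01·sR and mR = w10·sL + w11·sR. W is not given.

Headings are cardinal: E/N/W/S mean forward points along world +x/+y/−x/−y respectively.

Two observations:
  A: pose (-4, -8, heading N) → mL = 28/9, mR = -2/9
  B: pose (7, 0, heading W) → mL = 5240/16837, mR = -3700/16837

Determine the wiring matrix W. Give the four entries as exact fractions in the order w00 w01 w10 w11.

obs A: pose=(-4,-8,N) → sL=20/9, sR=4, mL=28/9, mR=-2/9
obs B: pose=(7,0,W) → sL=40/113, sR=40/149, mL=5240/16837, mR=-3700/16837
sensor matrix S = [[20/9, 4], [40/113, 40/149]]; det S = -124160/151533
solve [mL_A; mL_B] = S·[w00; w01] and [mR_A; mR_B] = S·[w10; w11]:
  w00 = 1/2, w01 = 1/2, w10 = -1, w11 = 1/2

1/2 1/2 -1 1/2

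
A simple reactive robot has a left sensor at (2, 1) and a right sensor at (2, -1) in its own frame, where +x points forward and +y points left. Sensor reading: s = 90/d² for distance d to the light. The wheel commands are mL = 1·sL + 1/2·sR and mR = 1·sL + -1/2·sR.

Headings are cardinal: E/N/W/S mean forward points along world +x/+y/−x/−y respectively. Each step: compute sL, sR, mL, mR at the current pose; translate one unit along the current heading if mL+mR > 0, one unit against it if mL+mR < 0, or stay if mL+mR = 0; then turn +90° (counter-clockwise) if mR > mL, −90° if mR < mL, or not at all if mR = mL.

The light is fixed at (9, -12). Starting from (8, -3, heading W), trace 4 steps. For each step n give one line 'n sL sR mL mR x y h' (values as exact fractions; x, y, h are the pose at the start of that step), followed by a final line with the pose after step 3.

n=0: pose=(8,-3,W); sL=90/73, sR=90/109; mL=13095/7957, mR=6525/7957; mL+mR=180/73 → advance +1; mR−mL=-90/109 → turn -1·90°
n=1: pose=(7,-3,N); sL=9/13, sR=45/61; mL=1683/1586, mR=513/1586; mL+mR=18/13 → advance +1; mR−mL=-45/61 → turn -1·90°
n=2: pose=(7,-2,E); sL=90/121, sR=10/9; mL=1415/1089, mR=205/1089; mL+mR=180/121 → advance +1; mR−mL=-10/9 → turn -1·90°
n=3: pose=(8,-2,S); sL=45/32, sR=45/34; mL=1125/544, mR=405/544; mL+mR=45/16 → advance +1; mR−mL=-45/34 → turn -1·90°

0 90/73 90/109 13095/7957 6525/7957 8 -3 W
1 9/13 45/61 1683/1586 513/1586 7 -3 N
2 90/121 10/9 1415/1089 205/1089 7 -2 E
3 45/32 45/34 1125/544 405/544 8 -2 S
final 8 -3 W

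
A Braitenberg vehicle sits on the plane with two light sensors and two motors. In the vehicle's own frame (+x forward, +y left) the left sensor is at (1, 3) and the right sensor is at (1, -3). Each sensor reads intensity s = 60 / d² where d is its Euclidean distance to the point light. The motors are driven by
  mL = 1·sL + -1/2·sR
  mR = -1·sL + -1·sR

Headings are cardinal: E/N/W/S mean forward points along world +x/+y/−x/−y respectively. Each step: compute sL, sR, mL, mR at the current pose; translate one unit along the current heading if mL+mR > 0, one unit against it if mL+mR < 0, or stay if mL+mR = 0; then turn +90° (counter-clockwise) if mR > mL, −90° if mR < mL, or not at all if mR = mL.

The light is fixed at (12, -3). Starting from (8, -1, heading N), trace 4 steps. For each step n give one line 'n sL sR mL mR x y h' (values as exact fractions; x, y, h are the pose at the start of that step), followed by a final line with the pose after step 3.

0 30/29 6 -57/29 -204/29 8 -1 N
1 12/5 60/13 6/65 -456/65 8 -2 E
2 15 15/16 465/32 -255/16 7 -2 S
3 60/37 60/61 2550/2257 -5880/2257 7 -1 W
final 8 -1 N

n=0: pose=(8,-1,N); sL=30/29, sR=6; mL=-57/29, mR=-204/29; mL+mR=-9 → advance -1; mR−mL=-147/29 → turn -1·90°
n=1: pose=(8,-2,E); sL=12/5, sR=60/13; mL=6/65, mR=-456/65; mL+mR=-90/13 → advance -1; mR−mL=-462/65 → turn -1·90°
n=2: pose=(7,-2,S); sL=15, sR=15/16; mL=465/32, mR=-255/16; mL+mR=-45/32 → advance -1; mR−mL=-975/32 → turn -1·90°
n=3: pose=(7,-1,W); sL=60/37, sR=60/61; mL=2550/2257, mR=-5880/2257; mL+mR=-90/61 → advance -1; mR−mL=-8430/2257 → turn -1·90°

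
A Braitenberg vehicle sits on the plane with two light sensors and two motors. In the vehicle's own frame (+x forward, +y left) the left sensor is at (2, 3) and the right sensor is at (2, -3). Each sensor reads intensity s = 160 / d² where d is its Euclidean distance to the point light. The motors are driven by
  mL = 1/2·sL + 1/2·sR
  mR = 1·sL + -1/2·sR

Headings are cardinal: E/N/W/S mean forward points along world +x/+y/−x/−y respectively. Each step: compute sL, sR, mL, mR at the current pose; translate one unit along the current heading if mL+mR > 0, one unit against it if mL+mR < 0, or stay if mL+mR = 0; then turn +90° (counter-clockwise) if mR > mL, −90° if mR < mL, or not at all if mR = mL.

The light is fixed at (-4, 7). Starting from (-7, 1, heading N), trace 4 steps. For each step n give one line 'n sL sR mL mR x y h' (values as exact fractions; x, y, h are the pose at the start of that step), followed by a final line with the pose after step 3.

0 40/13 10 85/13 -25/13 -7 1 N
1 32 32/13 224/13 400/13 -7 2 E
2 80/17 16 176/17 -56/17 -6 2 N
3 160 160/49 4000/49 7760/49 -6 3 E
final -5 3 N

n=0: pose=(-7,1,N); sL=40/13, sR=10; mL=85/13, mR=-25/13; mL+mR=60/13 → advance +1; mR−mL=-110/13 → turn -1·90°
n=1: pose=(-7,2,E); sL=32, sR=32/13; mL=224/13, mR=400/13; mL+mR=48 → advance +1; mR−mL=176/13 → turn +1·90°
n=2: pose=(-6,2,N); sL=80/17, sR=16; mL=176/17, mR=-56/17; mL+mR=120/17 → advance +1; mR−mL=-232/17 → turn -1·90°
n=3: pose=(-6,3,E); sL=160, sR=160/49; mL=4000/49, mR=7760/49; mL+mR=240 → advance +1; mR−mL=3760/49 → turn +1·90°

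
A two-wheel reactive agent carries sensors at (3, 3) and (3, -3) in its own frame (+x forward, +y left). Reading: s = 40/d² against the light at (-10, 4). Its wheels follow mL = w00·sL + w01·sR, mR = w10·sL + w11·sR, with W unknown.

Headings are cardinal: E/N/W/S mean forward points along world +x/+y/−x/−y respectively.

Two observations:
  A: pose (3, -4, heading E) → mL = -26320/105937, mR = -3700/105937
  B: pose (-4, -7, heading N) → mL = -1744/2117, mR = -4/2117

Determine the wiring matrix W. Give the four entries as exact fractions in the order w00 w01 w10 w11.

-1 -1 1/2 -1

obs A: pose=(3,-4,E) → sL=40/281, sR=40/377, mL=-26320/105937, mR=-3700/105937
obs B: pose=(-4,-7,N) → sL=40/73, sR=8/29, mL=-1744/2117, mR=-4/2117
sensor matrix S = [[40/281, 40/377], [40/73, 8/29]]; det S = -145920/7733401
solve [mL_A; mL_B] = S·[w00; w01] and [mR_A; mR_B] = S·[w10; w11]:
  w00 = -1, w01 = -1, w10 = 1/2, w11 = -1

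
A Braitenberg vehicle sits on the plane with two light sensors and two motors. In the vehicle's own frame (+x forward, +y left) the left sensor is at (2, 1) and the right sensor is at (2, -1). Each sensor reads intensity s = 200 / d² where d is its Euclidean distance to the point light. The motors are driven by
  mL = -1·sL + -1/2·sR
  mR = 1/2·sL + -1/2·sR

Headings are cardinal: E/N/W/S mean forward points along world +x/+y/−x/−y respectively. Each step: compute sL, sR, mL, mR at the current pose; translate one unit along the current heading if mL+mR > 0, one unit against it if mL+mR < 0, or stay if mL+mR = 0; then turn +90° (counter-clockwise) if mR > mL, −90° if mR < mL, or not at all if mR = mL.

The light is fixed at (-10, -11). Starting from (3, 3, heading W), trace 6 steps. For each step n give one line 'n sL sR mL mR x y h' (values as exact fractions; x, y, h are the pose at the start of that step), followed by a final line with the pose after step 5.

0 20/29 100/173 -4910/5017 280/5017 3 3 W
1 200/369 200/313 -99500/115497 -5600/115497 4 3 S
2 25/64 50/113 -4425/7232 -375/14464 4 4 E
3 200/433 40/97 -28060/42001 1040/42001 3 4 N
4 20/29 100/173 -4910/5017 280/5017 3 3 W
5 200/369 200/313 -99500/115497 -5600/115497 4 3 S
final 4 4 E

n=0: pose=(3,3,W); sL=20/29, sR=100/173; mL=-4910/5017, mR=280/5017; mL+mR=-4630/5017 → advance -1; mR−mL=30/29 → turn +1·90°
n=1: pose=(4,3,S); sL=200/369, sR=200/313; mL=-99500/115497, mR=-5600/115497; mL+mR=-105100/115497 → advance -1; mR−mL=100/123 → turn +1·90°
n=2: pose=(4,4,E); sL=25/64, sR=50/113; mL=-4425/7232, mR=-375/14464; mL+mR=-9225/14464 → advance -1; mR−mL=75/128 → turn +1·90°
n=3: pose=(3,4,N); sL=200/433, sR=40/97; mL=-28060/42001, mR=1040/42001; mL+mR=-27020/42001 → advance -1; mR−mL=300/433 → turn +1·90°
n=4: pose=(3,3,W); sL=20/29, sR=100/173; mL=-4910/5017, mR=280/5017; mL+mR=-4630/5017 → advance -1; mR−mL=30/29 → turn +1·90°
n=5: pose=(4,3,S); sL=200/369, sR=200/313; mL=-99500/115497, mR=-5600/115497; mL+mR=-105100/115497 → advance -1; mR−mL=100/123 → turn +1·90°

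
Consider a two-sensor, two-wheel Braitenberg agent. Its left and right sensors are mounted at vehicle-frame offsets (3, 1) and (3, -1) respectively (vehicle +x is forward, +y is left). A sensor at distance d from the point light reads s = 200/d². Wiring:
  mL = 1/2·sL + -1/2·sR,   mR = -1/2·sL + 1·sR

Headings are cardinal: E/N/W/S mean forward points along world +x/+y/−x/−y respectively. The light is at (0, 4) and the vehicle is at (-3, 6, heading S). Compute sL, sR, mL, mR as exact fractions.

40 200/17 240/17 -140/17

left sensor world pos  = (-2, 3); dL² = 5
right sensor world pos = (-4, 3); dR² = 17
sL = 200/5 = 40
sR = 200/17 = 200/17
mL = 1/2·sL + -1/2·sR = 240/17
mR = -1/2·sL + 1·sR = -140/17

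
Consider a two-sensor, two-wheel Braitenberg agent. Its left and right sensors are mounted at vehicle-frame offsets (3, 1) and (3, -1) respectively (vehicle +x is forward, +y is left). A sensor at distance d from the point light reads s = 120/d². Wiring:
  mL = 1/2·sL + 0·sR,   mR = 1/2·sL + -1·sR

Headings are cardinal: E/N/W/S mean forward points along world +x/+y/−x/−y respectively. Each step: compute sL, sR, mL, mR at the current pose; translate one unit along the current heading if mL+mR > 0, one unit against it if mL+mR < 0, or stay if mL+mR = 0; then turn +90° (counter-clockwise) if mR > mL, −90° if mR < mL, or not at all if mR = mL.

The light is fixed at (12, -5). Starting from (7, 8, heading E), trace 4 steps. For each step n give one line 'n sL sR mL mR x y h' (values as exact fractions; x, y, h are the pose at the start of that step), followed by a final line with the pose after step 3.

n=0: pose=(7,8,E); sL=3/5, sR=30/37; mL=3/10, mR=-189/370; mL+mR=-39/185 → advance -1; mR−mL=-30/37 → turn -1·90°
n=1: pose=(6,8,S); sL=24/25, sR=120/149; mL=12/25, mR=-1212/3725; mL+mR=576/3725 → advance +1; mR−mL=-120/149 → turn -1·90°
n=2: pose=(6,7,W); sL=60/101, sR=12/25; mL=30/101, mR=-462/2525; mL+mR=288/2525 → advance +1; mR−mL=-12/25 → turn -1·90°
n=3: pose=(5,7,N); sL=120/289, sR=40/87; mL=60/289, mR=-6340/25143; mL+mR=-1120/25143 → advance -1; mR−mL=-40/87 → turn -1·90°

0 3/5 30/37 3/10 -189/370 7 8 E
1 24/25 120/149 12/25 -1212/3725 6 8 S
2 60/101 12/25 30/101 -462/2525 6 7 W
3 120/289 40/87 60/289 -6340/25143 5 7 N
final 5 6 E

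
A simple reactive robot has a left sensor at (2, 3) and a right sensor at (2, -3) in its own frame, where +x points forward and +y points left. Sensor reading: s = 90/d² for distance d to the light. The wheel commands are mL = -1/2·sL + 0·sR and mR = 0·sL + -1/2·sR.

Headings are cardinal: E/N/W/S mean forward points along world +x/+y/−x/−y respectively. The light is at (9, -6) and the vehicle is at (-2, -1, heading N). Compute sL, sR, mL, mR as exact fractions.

18/49 90/113 -9/49 -45/113

left sensor world pos  = (-5, 1); dL² = 245
right sensor world pos = (1, 1); dR² = 113
sL = 90/245 = 18/49
sR = 90/113 = 90/113
mL = -1/2·sL + 0·sR = -9/49
mR = 0·sL + -1/2·sR = -45/113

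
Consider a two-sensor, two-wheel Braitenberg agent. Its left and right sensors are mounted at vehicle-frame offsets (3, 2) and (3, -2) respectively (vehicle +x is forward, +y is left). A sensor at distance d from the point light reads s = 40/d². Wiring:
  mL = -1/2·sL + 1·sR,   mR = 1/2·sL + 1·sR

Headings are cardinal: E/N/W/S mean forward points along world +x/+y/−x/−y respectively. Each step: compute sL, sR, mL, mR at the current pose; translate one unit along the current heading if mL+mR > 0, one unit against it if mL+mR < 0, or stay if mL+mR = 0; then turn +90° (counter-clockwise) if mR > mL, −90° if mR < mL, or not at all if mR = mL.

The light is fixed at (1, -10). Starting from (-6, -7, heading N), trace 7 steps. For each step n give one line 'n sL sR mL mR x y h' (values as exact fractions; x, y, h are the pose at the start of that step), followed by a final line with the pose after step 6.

0 40/117 40/61 3460/7137 5900/7137 -6 -7 N
1 5/13 5/17 45/442 215/442 -6 -6 W
2 40/37 40/101 -540/3737 3500/3737 -7 -6 S
3 4/5 20/13 74/65 126/65 -7 -7 E
4 40/117 40/61 3460/7137 5900/7137 -6 -7 N
5 5/13 5/17 45/442 215/442 -6 -6 W
6 40/37 40/101 -540/3737 3500/3737 -7 -6 S
final -7 -7 E

n=0: pose=(-6,-7,N); sL=40/117, sR=40/61; mL=3460/7137, mR=5900/7137; mL+mR=80/61 → advance +1; mR−mL=40/117 → turn +1·90°
n=1: pose=(-6,-6,W); sL=5/13, sR=5/17; mL=45/442, mR=215/442; mL+mR=10/17 → advance +1; mR−mL=5/13 → turn +1·90°
n=2: pose=(-7,-6,S); sL=40/37, sR=40/101; mL=-540/3737, mR=3500/3737; mL+mR=80/101 → advance +1; mR−mL=40/37 → turn +1·90°
n=3: pose=(-7,-7,E); sL=4/5, sR=20/13; mL=74/65, mR=126/65; mL+mR=40/13 → advance +1; mR−mL=4/5 → turn +1·90°
n=4: pose=(-6,-7,N); sL=40/117, sR=40/61; mL=3460/7137, mR=5900/7137; mL+mR=80/61 → advance +1; mR−mL=40/117 → turn +1·90°
n=5: pose=(-6,-6,W); sL=5/13, sR=5/17; mL=45/442, mR=215/442; mL+mR=10/17 → advance +1; mR−mL=5/13 → turn +1·90°
n=6: pose=(-7,-6,S); sL=40/37, sR=40/101; mL=-540/3737, mR=3500/3737; mL+mR=80/101 → advance +1; mR−mL=40/37 → turn +1·90°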